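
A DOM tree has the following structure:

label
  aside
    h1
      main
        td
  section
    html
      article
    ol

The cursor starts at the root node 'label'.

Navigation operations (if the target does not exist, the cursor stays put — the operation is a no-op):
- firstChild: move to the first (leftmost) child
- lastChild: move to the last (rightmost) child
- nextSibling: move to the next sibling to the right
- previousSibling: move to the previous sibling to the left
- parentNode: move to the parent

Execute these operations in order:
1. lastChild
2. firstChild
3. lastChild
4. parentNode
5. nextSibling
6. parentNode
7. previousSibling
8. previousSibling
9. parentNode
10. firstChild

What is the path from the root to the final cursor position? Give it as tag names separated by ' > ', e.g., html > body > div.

After 1 (lastChild): section
After 2 (firstChild): html
After 3 (lastChild): article
After 4 (parentNode): html
After 5 (nextSibling): ol
After 6 (parentNode): section
After 7 (previousSibling): aside
After 8 (previousSibling): aside (no-op, stayed)
After 9 (parentNode): label
After 10 (firstChild): aside

Answer: label > aside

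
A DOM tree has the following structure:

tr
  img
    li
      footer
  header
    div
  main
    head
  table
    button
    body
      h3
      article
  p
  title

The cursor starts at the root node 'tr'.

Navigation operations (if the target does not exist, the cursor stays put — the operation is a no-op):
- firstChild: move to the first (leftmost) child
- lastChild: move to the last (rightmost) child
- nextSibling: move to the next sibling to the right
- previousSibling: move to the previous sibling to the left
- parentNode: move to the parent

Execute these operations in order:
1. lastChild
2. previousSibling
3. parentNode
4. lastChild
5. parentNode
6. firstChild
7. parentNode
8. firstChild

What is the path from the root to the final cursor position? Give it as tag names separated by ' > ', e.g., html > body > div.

After 1 (lastChild): title
After 2 (previousSibling): p
After 3 (parentNode): tr
After 4 (lastChild): title
After 5 (parentNode): tr
After 6 (firstChild): img
After 7 (parentNode): tr
After 8 (firstChild): img

Answer: tr > img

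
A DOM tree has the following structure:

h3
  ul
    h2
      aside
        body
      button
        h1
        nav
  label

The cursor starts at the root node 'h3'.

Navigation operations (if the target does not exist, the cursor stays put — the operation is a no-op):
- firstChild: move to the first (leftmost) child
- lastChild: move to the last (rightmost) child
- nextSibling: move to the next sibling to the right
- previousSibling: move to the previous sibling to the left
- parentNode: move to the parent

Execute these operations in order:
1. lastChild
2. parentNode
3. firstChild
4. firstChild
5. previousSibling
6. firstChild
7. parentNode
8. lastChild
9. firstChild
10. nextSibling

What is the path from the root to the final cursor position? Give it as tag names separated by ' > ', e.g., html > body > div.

After 1 (lastChild): label
After 2 (parentNode): h3
After 3 (firstChild): ul
After 4 (firstChild): h2
After 5 (previousSibling): h2 (no-op, stayed)
After 6 (firstChild): aside
After 7 (parentNode): h2
After 8 (lastChild): button
After 9 (firstChild): h1
After 10 (nextSibling): nav

Answer: h3 > ul > h2 > button > nav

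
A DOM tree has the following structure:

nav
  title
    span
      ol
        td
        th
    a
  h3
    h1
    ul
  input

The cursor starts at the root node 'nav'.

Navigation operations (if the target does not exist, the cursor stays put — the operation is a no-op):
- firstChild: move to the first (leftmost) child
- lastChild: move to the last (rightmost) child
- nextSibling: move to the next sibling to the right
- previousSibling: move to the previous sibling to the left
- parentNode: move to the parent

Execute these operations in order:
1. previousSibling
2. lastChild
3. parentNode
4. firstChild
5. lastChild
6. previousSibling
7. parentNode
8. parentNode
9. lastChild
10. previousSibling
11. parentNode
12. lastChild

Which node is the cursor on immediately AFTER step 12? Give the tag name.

After 1 (previousSibling): nav (no-op, stayed)
After 2 (lastChild): input
After 3 (parentNode): nav
After 4 (firstChild): title
After 5 (lastChild): a
After 6 (previousSibling): span
After 7 (parentNode): title
After 8 (parentNode): nav
After 9 (lastChild): input
After 10 (previousSibling): h3
After 11 (parentNode): nav
After 12 (lastChild): input

Answer: input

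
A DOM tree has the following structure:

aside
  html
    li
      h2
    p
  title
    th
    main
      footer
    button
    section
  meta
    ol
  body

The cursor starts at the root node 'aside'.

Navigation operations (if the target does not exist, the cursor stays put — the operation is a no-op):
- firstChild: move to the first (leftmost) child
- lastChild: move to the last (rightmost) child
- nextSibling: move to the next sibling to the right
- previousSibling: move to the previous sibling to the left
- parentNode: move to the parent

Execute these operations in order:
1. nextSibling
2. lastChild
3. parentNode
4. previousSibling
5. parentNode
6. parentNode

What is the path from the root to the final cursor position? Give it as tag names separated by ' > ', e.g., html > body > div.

Answer: aside

Derivation:
After 1 (nextSibling): aside (no-op, stayed)
After 2 (lastChild): body
After 3 (parentNode): aside
After 4 (previousSibling): aside (no-op, stayed)
After 5 (parentNode): aside (no-op, stayed)
After 6 (parentNode): aside (no-op, stayed)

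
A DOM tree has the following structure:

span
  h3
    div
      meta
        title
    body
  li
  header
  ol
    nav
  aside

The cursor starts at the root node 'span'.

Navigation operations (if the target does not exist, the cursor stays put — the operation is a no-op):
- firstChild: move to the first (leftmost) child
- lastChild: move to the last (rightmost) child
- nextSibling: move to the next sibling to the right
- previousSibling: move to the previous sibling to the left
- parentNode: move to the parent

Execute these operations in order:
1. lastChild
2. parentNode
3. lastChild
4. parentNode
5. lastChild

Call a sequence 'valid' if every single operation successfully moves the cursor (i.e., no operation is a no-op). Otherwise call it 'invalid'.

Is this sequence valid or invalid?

After 1 (lastChild): aside
After 2 (parentNode): span
After 3 (lastChild): aside
After 4 (parentNode): span
After 5 (lastChild): aside

Answer: valid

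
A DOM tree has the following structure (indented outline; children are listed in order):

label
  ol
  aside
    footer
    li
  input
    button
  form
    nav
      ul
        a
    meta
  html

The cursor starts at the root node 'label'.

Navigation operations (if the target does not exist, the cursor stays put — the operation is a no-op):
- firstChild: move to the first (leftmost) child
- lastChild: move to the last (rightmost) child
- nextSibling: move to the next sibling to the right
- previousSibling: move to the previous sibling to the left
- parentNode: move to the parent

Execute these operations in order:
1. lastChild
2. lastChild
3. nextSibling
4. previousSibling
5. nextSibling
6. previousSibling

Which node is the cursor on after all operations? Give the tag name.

After 1 (lastChild): html
After 2 (lastChild): html (no-op, stayed)
After 3 (nextSibling): html (no-op, stayed)
After 4 (previousSibling): form
After 5 (nextSibling): html
After 6 (previousSibling): form

Answer: form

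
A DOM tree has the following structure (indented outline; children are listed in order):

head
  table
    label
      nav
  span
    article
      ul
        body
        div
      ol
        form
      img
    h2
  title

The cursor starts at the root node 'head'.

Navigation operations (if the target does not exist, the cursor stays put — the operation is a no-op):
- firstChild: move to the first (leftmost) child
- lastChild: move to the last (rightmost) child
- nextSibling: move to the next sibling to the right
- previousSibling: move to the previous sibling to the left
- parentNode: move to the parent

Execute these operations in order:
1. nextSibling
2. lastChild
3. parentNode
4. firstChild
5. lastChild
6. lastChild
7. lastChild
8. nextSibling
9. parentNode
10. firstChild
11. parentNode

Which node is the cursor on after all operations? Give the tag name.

Answer: label

Derivation:
After 1 (nextSibling): head (no-op, stayed)
After 2 (lastChild): title
After 3 (parentNode): head
After 4 (firstChild): table
After 5 (lastChild): label
After 6 (lastChild): nav
After 7 (lastChild): nav (no-op, stayed)
After 8 (nextSibling): nav (no-op, stayed)
After 9 (parentNode): label
After 10 (firstChild): nav
After 11 (parentNode): label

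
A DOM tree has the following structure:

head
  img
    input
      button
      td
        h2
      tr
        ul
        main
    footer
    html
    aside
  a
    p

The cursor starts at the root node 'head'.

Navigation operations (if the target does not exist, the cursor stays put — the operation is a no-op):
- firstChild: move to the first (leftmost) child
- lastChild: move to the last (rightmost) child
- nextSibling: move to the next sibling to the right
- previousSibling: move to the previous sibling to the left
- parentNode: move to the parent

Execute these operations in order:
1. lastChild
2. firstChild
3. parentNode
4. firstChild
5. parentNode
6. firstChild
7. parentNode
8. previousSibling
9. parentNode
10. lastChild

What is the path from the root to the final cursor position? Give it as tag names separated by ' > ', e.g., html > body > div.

Answer: head > a

Derivation:
After 1 (lastChild): a
After 2 (firstChild): p
After 3 (parentNode): a
After 4 (firstChild): p
After 5 (parentNode): a
After 6 (firstChild): p
After 7 (parentNode): a
After 8 (previousSibling): img
After 9 (parentNode): head
After 10 (lastChild): a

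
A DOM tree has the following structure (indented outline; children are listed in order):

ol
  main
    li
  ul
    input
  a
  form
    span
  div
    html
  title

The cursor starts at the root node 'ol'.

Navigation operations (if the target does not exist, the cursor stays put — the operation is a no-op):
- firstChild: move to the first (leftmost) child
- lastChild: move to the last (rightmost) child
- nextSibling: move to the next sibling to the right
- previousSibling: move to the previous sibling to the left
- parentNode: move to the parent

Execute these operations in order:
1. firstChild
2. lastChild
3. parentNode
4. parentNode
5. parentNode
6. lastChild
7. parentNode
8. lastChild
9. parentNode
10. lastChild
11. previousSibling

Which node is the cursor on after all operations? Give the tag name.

Answer: div

Derivation:
After 1 (firstChild): main
After 2 (lastChild): li
After 3 (parentNode): main
After 4 (parentNode): ol
After 5 (parentNode): ol (no-op, stayed)
After 6 (lastChild): title
After 7 (parentNode): ol
After 8 (lastChild): title
After 9 (parentNode): ol
After 10 (lastChild): title
After 11 (previousSibling): div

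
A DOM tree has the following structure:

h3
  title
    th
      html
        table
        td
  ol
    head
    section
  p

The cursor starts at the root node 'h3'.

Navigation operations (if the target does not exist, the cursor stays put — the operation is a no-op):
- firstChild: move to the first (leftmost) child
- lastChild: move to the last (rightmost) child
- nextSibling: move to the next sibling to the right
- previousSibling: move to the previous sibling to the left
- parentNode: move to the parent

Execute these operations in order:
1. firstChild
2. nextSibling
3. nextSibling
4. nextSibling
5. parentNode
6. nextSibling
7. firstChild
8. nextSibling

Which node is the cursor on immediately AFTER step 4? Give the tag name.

After 1 (firstChild): title
After 2 (nextSibling): ol
After 3 (nextSibling): p
After 4 (nextSibling): p (no-op, stayed)

Answer: p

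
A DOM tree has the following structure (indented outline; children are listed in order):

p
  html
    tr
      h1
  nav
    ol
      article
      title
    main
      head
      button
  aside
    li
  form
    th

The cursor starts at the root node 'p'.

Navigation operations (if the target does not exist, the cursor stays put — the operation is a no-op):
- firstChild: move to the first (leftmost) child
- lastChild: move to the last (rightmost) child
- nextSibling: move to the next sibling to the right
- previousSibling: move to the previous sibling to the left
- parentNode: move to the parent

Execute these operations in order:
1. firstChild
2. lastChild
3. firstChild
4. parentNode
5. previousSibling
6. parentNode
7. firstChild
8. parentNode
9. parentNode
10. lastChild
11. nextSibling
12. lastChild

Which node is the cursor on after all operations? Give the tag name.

After 1 (firstChild): html
After 2 (lastChild): tr
After 3 (firstChild): h1
After 4 (parentNode): tr
After 5 (previousSibling): tr (no-op, stayed)
After 6 (parentNode): html
After 7 (firstChild): tr
After 8 (parentNode): html
After 9 (parentNode): p
After 10 (lastChild): form
After 11 (nextSibling): form (no-op, stayed)
After 12 (lastChild): th

Answer: th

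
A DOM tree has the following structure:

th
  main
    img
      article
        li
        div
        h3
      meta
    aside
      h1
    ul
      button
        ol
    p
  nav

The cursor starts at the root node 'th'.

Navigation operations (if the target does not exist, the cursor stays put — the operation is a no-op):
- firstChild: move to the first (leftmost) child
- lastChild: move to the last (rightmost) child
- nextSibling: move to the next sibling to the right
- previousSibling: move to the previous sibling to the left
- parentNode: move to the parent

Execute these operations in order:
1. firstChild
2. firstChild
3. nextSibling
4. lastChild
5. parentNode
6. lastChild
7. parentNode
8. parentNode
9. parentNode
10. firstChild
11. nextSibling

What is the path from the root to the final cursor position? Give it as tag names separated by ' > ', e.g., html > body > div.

Answer: th > nav

Derivation:
After 1 (firstChild): main
After 2 (firstChild): img
After 3 (nextSibling): aside
After 4 (lastChild): h1
After 5 (parentNode): aside
After 6 (lastChild): h1
After 7 (parentNode): aside
After 8 (parentNode): main
After 9 (parentNode): th
After 10 (firstChild): main
After 11 (nextSibling): nav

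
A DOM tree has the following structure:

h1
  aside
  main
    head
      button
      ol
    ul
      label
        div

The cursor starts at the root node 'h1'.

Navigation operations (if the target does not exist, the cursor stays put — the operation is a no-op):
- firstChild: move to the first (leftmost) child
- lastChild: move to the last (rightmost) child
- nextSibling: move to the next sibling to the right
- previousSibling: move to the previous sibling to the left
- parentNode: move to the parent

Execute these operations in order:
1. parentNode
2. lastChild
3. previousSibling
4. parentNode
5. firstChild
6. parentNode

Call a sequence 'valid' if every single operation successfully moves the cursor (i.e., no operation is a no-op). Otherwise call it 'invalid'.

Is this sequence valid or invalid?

Answer: invalid

Derivation:
After 1 (parentNode): h1 (no-op, stayed)
After 2 (lastChild): main
After 3 (previousSibling): aside
After 4 (parentNode): h1
After 5 (firstChild): aside
After 6 (parentNode): h1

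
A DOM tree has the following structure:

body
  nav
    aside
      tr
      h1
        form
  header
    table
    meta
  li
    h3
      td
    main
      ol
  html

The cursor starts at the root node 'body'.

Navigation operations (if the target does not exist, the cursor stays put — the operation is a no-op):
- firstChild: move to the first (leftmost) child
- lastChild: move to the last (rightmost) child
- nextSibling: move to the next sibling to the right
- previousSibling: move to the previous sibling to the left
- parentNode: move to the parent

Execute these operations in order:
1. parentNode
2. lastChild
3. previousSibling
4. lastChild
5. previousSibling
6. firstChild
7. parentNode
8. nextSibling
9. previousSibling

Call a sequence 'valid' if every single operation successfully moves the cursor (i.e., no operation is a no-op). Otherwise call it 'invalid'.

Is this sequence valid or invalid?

Answer: invalid

Derivation:
After 1 (parentNode): body (no-op, stayed)
After 2 (lastChild): html
After 3 (previousSibling): li
After 4 (lastChild): main
After 5 (previousSibling): h3
After 6 (firstChild): td
After 7 (parentNode): h3
After 8 (nextSibling): main
After 9 (previousSibling): h3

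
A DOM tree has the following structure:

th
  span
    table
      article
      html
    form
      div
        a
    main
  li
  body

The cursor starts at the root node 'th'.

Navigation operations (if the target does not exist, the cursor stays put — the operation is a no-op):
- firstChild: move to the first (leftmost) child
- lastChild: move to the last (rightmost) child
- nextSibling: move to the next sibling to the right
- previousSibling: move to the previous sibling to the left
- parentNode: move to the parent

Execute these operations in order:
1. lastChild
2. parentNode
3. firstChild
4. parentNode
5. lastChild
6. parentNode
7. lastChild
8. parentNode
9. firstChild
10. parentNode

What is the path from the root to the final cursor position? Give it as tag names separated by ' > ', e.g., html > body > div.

After 1 (lastChild): body
After 2 (parentNode): th
After 3 (firstChild): span
After 4 (parentNode): th
After 5 (lastChild): body
After 6 (parentNode): th
After 7 (lastChild): body
After 8 (parentNode): th
After 9 (firstChild): span
After 10 (parentNode): th

Answer: th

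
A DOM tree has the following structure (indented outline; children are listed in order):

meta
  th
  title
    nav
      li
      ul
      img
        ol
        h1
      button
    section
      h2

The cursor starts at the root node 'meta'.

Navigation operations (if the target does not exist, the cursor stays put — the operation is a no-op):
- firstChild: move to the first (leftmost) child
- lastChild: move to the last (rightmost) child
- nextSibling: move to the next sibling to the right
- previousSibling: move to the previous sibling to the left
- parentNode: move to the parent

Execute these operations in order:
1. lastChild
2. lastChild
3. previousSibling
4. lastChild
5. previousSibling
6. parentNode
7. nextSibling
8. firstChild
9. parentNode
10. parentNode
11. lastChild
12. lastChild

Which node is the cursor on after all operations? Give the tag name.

Answer: h2

Derivation:
After 1 (lastChild): title
After 2 (lastChild): section
After 3 (previousSibling): nav
After 4 (lastChild): button
After 5 (previousSibling): img
After 6 (parentNode): nav
After 7 (nextSibling): section
After 8 (firstChild): h2
After 9 (parentNode): section
After 10 (parentNode): title
After 11 (lastChild): section
After 12 (lastChild): h2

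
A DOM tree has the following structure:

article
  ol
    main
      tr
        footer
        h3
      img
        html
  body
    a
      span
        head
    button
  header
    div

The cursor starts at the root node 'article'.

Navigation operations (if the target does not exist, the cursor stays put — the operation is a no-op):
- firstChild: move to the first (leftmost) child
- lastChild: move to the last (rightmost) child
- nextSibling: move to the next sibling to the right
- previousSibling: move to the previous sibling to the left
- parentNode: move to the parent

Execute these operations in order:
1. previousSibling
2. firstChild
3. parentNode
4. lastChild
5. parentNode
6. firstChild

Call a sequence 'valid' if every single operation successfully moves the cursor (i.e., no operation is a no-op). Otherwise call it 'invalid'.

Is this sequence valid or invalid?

Answer: invalid

Derivation:
After 1 (previousSibling): article (no-op, stayed)
After 2 (firstChild): ol
After 3 (parentNode): article
After 4 (lastChild): header
After 5 (parentNode): article
After 6 (firstChild): ol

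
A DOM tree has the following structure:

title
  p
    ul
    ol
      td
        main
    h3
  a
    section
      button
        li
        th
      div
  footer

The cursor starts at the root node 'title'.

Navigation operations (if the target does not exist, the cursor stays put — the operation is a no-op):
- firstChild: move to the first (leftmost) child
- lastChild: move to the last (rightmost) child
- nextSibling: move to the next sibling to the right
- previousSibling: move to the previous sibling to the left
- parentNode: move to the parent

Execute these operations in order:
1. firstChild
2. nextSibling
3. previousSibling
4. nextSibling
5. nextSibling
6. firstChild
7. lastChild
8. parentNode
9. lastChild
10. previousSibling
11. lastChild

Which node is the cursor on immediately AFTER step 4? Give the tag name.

Answer: a

Derivation:
After 1 (firstChild): p
After 2 (nextSibling): a
After 3 (previousSibling): p
After 4 (nextSibling): a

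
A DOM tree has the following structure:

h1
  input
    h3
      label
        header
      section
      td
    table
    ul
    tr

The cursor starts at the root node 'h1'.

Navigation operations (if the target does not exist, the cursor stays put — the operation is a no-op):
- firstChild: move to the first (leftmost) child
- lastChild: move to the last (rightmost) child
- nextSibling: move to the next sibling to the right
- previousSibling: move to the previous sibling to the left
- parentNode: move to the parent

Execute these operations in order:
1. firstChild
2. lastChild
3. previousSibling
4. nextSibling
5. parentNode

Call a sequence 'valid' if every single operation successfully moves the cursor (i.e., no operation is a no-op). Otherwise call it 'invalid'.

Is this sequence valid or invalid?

Answer: valid

Derivation:
After 1 (firstChild): input
After 2 (lastChild): tr
After 3 (previousSibling): ul
After 4 (nextSibling): tr
After 5 (parentNode): input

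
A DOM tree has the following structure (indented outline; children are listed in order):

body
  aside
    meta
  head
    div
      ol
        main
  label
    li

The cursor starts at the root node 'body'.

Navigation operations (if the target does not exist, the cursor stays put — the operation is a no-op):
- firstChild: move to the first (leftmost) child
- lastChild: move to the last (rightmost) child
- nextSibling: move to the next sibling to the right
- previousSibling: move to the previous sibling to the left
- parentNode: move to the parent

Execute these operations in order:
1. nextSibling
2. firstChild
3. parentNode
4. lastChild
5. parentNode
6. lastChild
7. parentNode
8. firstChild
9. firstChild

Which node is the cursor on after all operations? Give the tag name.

Answer: meta

Derivation:
After 1 (nextSibling): body (no-op, stayed)
After 2 (firstChild): aside
After 3 (parentNode): body
After 4 (lastChild): label
After 5 (parentNode): body
After 6 (lastChild): label
After 7 (parentNode): body
After 8 (firstChild): aside
After 9 (firstChild): meta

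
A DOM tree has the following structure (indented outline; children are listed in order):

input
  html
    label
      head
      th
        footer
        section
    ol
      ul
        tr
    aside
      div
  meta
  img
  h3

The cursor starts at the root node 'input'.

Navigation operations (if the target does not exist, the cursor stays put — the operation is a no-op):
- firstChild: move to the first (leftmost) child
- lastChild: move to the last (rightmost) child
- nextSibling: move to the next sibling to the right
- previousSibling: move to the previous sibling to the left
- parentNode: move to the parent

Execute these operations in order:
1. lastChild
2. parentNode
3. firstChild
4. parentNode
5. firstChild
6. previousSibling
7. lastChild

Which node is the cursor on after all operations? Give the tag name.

Answer: aside

Derivation:
After 1 (lastChild): h3
After 2 (parentNode): input
After 3 (firstChild): html
After 4 (parentNode): input
After 5 (firstChild): html
After 6 (previousSibling): html (no-op, stayed)
After 7 (lastChild): aside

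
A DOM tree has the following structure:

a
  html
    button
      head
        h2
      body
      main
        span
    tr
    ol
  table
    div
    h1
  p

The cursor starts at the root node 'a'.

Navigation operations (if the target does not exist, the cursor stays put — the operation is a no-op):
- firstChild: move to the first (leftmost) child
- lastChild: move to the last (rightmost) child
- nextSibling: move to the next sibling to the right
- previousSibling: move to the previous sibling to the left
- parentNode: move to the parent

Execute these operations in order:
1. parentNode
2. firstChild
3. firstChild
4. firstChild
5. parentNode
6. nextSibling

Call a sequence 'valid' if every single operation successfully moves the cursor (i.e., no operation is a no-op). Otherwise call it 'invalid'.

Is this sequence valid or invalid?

After 1 (parentNode): a (no-op, stayed)
After 2 (firstChild): html
After 3 (firstChild): button
After 4 (firstChild): head
After 5 (parentNode): button
After 6 (nextSibling): tr

Answer: invalid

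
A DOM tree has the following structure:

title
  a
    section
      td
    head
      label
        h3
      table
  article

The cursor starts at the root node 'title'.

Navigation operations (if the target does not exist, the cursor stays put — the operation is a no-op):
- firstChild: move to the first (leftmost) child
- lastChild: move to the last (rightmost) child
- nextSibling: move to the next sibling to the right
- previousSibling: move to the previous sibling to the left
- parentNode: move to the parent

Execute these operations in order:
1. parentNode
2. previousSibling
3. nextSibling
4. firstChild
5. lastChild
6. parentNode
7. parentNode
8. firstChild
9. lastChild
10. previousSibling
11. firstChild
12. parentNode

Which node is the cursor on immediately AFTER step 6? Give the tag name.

Answer: a

Derivation:
After 1 (parentNode): title (no-op, stayed)
After 2 (previousSibling): title (no-op, stayed)
After 3 (nextSibling): title (no-op, stayed)
After 4 (firstChild): a
After 5 (lastChild): head
After 6 (parentNode): a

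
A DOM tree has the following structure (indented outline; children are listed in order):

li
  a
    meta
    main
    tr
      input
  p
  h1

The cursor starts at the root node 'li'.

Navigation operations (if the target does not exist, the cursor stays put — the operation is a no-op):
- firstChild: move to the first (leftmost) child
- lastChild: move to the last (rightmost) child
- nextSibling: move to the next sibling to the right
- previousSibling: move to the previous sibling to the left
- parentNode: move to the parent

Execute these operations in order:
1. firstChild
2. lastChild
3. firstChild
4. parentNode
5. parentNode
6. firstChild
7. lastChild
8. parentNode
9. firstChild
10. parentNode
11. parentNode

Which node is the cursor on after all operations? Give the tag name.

Answer: li

Derivation:
After 1 (firstChild): a
After 2 (lastChild): tr
After 3 (firstChild): input
After 4 (parentNode): tr
After 5 (parentNode): a
After 6 (firstChild): meta
After 7 (lastChild): meta (no-op, stayed)
After 8 (parentNode): a
After 9 (firstChild): meta
After 10 (parentNode): a
After 11 (parentNode): li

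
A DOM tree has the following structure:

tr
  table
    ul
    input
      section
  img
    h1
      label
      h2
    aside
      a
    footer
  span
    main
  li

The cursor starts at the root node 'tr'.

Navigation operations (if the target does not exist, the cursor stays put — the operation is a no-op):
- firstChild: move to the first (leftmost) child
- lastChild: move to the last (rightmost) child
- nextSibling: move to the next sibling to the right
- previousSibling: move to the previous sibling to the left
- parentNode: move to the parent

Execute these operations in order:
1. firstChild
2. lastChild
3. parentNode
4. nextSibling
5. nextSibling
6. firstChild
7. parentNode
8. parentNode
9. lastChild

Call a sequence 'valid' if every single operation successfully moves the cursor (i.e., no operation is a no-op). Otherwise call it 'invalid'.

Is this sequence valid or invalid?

Answer: valid

Derivation:
After 1 (firstChild): table
After 2 (lastChild): input
After 3 (parentNode): table
After 4 (nextSibling): img
After 5 (nextSibling): span
After 6 (firstChild): main
After 7 (parentNode): span
After 8 (parentNode): tr
After 9 (lastChild): li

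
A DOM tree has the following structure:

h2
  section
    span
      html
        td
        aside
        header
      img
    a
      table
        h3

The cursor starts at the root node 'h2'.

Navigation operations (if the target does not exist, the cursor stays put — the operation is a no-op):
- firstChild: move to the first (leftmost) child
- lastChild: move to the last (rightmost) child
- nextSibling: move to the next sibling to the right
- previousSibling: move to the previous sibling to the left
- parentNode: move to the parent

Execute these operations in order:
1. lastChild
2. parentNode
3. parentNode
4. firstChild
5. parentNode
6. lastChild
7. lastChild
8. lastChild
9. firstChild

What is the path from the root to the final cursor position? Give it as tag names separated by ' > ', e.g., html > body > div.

After 1 (lastChild): section
After 2 (parentNode): h2
After 3 (parentNode): h2 (no-op, stayed)
After 4 (firstChild): section
After 5 (parentNode): h2
After 6 (lastChild): section
After 7 (lastChild): a
After 8 (lastChild): table
After 9 (firstChild): h3

Answer: h2 > section > a > table > h3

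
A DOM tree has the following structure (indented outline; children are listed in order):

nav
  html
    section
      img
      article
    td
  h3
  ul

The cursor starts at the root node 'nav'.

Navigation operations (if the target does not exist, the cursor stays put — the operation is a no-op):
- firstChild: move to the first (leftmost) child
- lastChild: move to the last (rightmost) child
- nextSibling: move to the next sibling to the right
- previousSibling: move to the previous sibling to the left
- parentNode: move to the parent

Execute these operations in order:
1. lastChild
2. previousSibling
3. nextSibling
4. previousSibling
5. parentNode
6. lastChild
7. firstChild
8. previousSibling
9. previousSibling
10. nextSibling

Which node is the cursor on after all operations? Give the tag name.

Answer: h3

Derivation:
After 1 (lastChild): ul
After 2 (previousSibling): h3
After 3 (nextSibling): ul
After 4 (previousSibling): h3
After 5 (parentNode): nav
After 6 (lastChild): ul
After 7 (firstChild): ul (no-op, stayed)
After 8 (previousSibling): h3
After 9 (previousSibling): html
After 10 (nextSibling): h3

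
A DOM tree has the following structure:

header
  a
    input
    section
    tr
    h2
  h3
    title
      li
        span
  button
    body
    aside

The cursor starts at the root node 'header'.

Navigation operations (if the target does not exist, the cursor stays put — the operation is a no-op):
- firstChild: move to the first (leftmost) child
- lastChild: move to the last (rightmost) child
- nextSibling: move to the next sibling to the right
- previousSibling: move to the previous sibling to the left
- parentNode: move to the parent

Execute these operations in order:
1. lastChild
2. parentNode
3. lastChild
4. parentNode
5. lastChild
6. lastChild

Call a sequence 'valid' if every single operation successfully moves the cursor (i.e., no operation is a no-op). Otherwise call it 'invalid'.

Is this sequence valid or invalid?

After 1 (lastChild): button
After 2 (parentNode): header
After 3 (lastChild): button
After 4 (parentNode): header
After 5 (lastChild): button
After 6 (lastChild): aside

Answer: valid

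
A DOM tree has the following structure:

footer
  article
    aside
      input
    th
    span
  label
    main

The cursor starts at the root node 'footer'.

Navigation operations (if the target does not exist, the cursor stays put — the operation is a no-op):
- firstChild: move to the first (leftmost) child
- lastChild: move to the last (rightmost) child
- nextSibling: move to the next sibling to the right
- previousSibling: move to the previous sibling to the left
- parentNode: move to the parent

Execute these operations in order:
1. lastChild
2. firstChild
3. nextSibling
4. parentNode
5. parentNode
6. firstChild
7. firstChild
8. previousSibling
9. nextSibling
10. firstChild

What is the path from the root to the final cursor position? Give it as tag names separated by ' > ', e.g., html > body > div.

Answer: footer > article > th

Derivation:
After 1 (lastChild): label
After 2 (firstChild): main
After 3 (nextSibling): main (no-op, stayed)
After 4 (parentNode): label
After 5 (parentNode): footer
After 6 (firstChild): article
After 7 (firstChild): aside
After 8 (previousSibling): aside (no-op, stayed)
After 9 (nextSibling): th
After 10 (firstChild): th (no-op, stayed)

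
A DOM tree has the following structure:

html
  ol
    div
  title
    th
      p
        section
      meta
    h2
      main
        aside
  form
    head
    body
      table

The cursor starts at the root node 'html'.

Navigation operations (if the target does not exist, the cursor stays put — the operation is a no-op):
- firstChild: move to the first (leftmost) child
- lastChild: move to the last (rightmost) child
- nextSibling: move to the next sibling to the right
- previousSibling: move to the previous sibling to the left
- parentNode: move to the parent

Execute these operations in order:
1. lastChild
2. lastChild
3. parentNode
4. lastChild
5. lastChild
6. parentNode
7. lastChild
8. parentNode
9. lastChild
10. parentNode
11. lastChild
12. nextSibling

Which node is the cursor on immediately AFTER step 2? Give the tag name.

After 1 (lastChild): form
After 2 (lastChild): body

Answer: body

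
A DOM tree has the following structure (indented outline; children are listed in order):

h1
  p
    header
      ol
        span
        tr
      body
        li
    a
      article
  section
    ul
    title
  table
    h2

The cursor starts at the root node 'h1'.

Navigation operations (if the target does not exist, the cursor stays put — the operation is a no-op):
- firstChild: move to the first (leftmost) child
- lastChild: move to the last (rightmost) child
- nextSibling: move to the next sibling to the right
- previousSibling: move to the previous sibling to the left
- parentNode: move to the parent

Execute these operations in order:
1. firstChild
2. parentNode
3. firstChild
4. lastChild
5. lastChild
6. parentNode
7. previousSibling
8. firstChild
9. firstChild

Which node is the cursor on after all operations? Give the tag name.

After 1 (firstChild): p
After 2 (parentNode): h1
After 3 (firstChild): p
After 4 (lastChild): a
After 5 (lastChild): article
After 6 (parentNode): a
After 7 (previousSibling): header
After 8 (firstChild): ol
After 9 (firstChild): span

Answer: span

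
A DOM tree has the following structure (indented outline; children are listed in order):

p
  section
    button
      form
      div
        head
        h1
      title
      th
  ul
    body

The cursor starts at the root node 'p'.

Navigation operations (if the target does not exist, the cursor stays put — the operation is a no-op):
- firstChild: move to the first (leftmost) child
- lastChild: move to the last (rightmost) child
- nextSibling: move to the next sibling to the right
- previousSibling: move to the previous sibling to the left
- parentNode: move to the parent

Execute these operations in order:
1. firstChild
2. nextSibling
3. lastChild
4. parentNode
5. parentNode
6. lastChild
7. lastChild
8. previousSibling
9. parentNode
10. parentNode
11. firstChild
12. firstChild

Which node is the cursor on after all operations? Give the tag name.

Answer: button

Derivation:
After 1 (firstChild): section
After 2 (nextSibling): ul
After 3 (lastChild): body
After 4 (parentNode): ul
After 5 (parentNode): p
After 6 (lastChild): ul
After 7 (lastChild): body
After 8 (previousSibling): body (no-op, stayed)
After 9 (parentNode): ul
After 10 (parentNode): p
After 11 (firstChild): section
After 12 (firstChild): button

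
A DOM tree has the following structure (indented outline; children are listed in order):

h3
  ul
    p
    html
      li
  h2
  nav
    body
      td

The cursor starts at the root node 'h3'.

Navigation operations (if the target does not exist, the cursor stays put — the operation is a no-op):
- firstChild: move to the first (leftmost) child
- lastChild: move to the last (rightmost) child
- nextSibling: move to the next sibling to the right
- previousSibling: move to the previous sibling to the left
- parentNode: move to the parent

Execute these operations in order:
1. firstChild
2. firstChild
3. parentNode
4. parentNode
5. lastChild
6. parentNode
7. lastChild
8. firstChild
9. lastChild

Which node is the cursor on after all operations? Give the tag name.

Answer: td

Derivation:
After 1 (firstChild): ul
After 2 (firstChild): p
After 3 (parentNode): ul
After 4 (parentNode): h3
After 5 (lastChild): nav
After 6 (parentNode): h3
After 7 (lastChild): nav
After 8 (firstChild): body
After 9 (lastChild): td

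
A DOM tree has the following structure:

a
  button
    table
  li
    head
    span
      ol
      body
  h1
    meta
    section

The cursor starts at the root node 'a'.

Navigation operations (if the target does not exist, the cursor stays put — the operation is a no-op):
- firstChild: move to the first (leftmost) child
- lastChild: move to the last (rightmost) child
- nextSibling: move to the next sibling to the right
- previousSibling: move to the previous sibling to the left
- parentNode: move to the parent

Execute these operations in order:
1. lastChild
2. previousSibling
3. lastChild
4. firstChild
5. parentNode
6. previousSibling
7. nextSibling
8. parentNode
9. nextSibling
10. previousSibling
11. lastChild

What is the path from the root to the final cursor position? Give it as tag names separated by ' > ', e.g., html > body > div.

Answer: a > li > span

Derivation:
After 1 (lastChild): h1
After 2 (previousSibling): li
After 3 (lastChild): span
After 4 (firstChild): ol
After 5 (parentNode): span
After 6 (previousSibling): head
After 7 (nextSibling): span
After 8 (parentNode): li
After 9 (nextSibling): h1
After 10 (previousSibling): li
After 11 (lastChild): span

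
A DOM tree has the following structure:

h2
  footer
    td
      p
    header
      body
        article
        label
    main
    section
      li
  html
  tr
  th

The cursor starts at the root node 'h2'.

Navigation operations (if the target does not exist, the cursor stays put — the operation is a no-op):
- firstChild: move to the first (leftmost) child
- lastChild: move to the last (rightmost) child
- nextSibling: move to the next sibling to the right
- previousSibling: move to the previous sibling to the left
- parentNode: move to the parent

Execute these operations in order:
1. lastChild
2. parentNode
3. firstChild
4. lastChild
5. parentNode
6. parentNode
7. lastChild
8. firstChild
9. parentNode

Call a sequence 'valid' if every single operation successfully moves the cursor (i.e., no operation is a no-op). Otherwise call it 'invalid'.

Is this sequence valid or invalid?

Answer: invalid

Derivation:
After 1 (lastChild): th
After 2 (parentNode): h2
After 3 (firstChild): footer
After 4 (lastChild): section
After 5 (parentNode): footer
After 6 (parentNode): h2
After 7 (lastChild): th
After 8 (firstChild): th (no-op, stayed)
After 9 (parentNode): h2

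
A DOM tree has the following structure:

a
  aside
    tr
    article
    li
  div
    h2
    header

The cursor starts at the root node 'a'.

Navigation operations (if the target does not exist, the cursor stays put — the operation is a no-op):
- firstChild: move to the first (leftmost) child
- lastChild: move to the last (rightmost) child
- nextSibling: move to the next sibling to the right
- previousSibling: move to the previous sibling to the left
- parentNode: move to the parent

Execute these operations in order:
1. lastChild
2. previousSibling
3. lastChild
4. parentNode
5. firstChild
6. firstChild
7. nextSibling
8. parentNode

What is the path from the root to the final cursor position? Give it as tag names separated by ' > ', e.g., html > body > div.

Answer: a > aside

Derivation:
After 1 (lastChild): div
After 2 (previousSibling): aside
After 3 (lastChild): li
After 4 (parentNode): aside
After 5 (firstChild): tr
After 6 (firstChild): tr (no-op, stayed)
After 7 (nextSibling): article
After 8 (parentNode): aside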